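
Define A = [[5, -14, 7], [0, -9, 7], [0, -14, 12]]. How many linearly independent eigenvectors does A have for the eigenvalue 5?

2

A − 5I = [[0, -14, 7], [0, -14, 7], [0, -14, 7]].
This matrix has rank 1, so its null space has dimension 3 − 1 = 2.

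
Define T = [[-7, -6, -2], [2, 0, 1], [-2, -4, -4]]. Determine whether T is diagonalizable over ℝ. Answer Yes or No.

Characteristic polynomial: p(s) = s^3 + 11s^2 + 40s + 48 = (s + 3)(s + 4)^2.
s = -4 has algebraic multiplicity 2; rank(T + 4I) = 2, so geometric multiplicity = 1.
Geometric multiplicity < algebraic multiplicity, so T is not diagonalizable.

No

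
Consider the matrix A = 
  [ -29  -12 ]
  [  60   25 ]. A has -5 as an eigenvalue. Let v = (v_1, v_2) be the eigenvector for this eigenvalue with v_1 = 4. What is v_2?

A + 5I = [[-24, -12], [60, 30]].
Solving (A + 5I)v = 0 gives the eigenspace spanned by (4, -8).
With v_1 = 4, v = (4, -8), so v_2 = -8.

-8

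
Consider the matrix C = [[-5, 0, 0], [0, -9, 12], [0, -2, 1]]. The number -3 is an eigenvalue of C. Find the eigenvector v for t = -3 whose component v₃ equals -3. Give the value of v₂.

C + 3I = [[-2, 0, 0], [0, -6, 12], [0, -2, 4]].
Solving (C + 3I)v = 0 gives the eigenspace spanned by (0, -6, -3).
With v₃ = -3, v = (0, -6, -3), so v₂ = -6.

-6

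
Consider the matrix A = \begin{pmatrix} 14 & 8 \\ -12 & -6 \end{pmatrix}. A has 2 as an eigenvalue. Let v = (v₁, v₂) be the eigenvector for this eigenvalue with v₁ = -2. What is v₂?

3

A − 2I = [[12, 8], [-12, -8]].
Solving (A − 2I)v = 0 gives the eigenspace spanned by (-2, 3).
With v₁ = -2, v = (-2, 3), so v₂ = 3.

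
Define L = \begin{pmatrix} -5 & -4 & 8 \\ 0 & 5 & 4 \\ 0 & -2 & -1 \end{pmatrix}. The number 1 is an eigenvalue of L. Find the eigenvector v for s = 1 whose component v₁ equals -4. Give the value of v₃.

-2

L − 1I = [[-6, -4, 8], [0, 4, 4], [0, -2, -2]].
Solving (L − 1I)v = 0 gives the eigenspace spanned by (-4, 2, -2).
With v₁ = -4, v = (-4, 2, -2), so v₃ = -2.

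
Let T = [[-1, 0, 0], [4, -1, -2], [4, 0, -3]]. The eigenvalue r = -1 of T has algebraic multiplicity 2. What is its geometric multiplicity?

T + 1I = [[0, 0, 0], [4, 0, -2], [4, 0, -2]].
This matrix has rank 1, so its null space has dimension 3 − 1 = 2.

2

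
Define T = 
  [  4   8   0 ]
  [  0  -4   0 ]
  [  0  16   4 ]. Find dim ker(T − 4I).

T − 4I = [[0, 8, 0], [0, -8, 0], [0, 16, 0]].
This matrix has rank 1, so its null space has dimension 3 − 1 = 2.

2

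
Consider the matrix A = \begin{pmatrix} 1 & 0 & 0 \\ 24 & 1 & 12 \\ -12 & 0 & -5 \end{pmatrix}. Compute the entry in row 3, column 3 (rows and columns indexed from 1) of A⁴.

Characteristic polynomial: r^3 + 3r^2 - 9r + 5 = (r - 1)^2(r + 5), so the eigenvalues are -5, 1, 1.
r=1: eigenvector (1, 0, -2).
r=1: eigenvector (0, 1, 0).
r=-5: eigenvector (0, -2, 1).
P = [[1, 0, 0], [0, 1, -2], [-2, 0, 1]], D = diag(1, 1, -5), P⁻¹ = [[1, 0, 0], [4, 1, 2], [2, 0, 1]].
A⁴ = P·diag(1, 1, 625)·P⁻¹ = [[1, 0, 0], [-2496, 1, -1248], [1248, 0, 625]].
The requested entry is 625.

625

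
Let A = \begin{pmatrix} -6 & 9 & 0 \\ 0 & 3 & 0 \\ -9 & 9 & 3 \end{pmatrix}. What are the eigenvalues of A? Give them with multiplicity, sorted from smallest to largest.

Characteristic polynomial: p(μ) = μ^3 - 27μ + 54 = (μ - 3)^2(μ + 6).
Roots (with multiplicity): -6, 3, 3.

-6, 3, 3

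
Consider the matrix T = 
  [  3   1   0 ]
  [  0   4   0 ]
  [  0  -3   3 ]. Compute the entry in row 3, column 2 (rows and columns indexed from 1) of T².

Characteristic polynomial: s^3 - 10s^2 + 33s - 36 = (s - 4)(s - 3)^2, so the eigenvalues are 3, 3, 4.
s=4: eigenvector (1, 1, -3).
s=3: eigenvector (1, 0, -3).
s=3: eigenvector (0, 0, 1).
P = [[1, 1, 0], [1, 0, 0], [-3, -3, 1]], D = diag(4, 3, 3), P⁻¹ = [[0, 1, 0], [1, -1, 0], [3, 0, 1]].
T² = P·diag(16, 9, 9)·P⁻¹ = [[9, 7, 0], [0, 16, 0], [0, -21, 9]].
The requested entry is -21.

-21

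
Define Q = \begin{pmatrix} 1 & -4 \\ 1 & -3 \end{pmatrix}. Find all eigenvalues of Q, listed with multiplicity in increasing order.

Characteristic polynomial: p(t) = t^2 + 2t + 1 = (t + 1)^2.
Roots (with multiplicity): -1, -1.

-1, -1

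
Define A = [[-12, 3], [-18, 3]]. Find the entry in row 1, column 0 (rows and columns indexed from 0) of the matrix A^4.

Characteristic polynomial: r^2 + 9r + 18 = (r + 3)(r + 6), so the eigenvalues are -6, -3.
r=-6: eigenvector (1, 2).
r=-3: eigenvector (1, 3).
P = [[1, 1], [2, 3]], D = diag(-6, -3), P⁻¹ = [[3, -1], [-2, 1]].
A⁴ = P·diag(1296, 81)·P⁻¹ = [[3726, -1215], [7290, -2349]].
The requested entry is 7290.

7290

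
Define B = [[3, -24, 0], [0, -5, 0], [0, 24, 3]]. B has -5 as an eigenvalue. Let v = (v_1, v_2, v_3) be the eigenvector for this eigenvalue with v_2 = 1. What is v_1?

B + 5I = [[8, -24, 0], [0, 0, 0], [0, 24, 8]].
Solving (B + 5I)v = 0 gives the eigenspace spanned by (3, 1, -3).
With v_2 = 1, v = (3, 1, -3), so v_1 = 3.

3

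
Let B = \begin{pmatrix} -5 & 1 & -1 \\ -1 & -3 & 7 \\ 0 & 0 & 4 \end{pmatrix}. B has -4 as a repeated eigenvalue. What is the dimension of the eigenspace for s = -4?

1

B + 4I = [[-1, 1, -1], [-1, 1, 7], [0, 0, 8]].
This matrix has rank 2, so its null space has dimension 3 − 2 = 1.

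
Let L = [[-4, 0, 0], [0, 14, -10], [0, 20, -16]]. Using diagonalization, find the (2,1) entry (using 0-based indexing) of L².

Characteristic polynomial: s^3 + 6s^2 - 16s - 96 = (s - 4)(s + 4)(s + 6), so the eigenvalues are -6, -4, 4.
s=-4: eigenvector (1, 0, 0).
s=-6: eigenvector (0, 1, 2).
s=4: eigenvector (0, -1, -1).
P = [[1, 0, 0], [0, 1, -1], [0, 2, -1]], D = diag(-4, -6, 4), P⁻¹ = [[1, 0, 0], [0, -1, 1], [0, -2, 1]].
L² = P·diag(16, 36, 16)·P⁻¹ = [[16, 0, 0], [0, -4, 20], [0, -40, 56]].
The requested entry is -40.

-40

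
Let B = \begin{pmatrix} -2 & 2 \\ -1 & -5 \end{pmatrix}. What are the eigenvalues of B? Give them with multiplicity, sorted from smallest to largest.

Characteristic polynomial: p(s) = s^2 + 7s + 12 = (s + 3)(s + 4).
Roots (with multiplicity): -4, -3.

-4, -3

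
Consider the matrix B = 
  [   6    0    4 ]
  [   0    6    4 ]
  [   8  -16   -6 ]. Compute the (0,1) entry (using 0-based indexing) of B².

-64

Characteristic polynomial: t^3 - 6t^2 - 4t + 24 = (t - 6)(t - 2)(t + 2), so the eigenvalues are -2, 2, 6.
t=2: eigenvector (-1, -1, 1).
t=6: eigenvector (2, 1, 0).
t=-2: eigenvector (1, 1, -2).
P = [[-1, 2, 1], [-1, 1, 1], [1, 0, -2]], D = diag(2, 6, -2), P⁻¹ = [[2, -4, -1], [1, -1, 0], [1, -2, -1]].
B² = P·diag(4, 36, 4)·P⁻¹ = [[68, -64, 0], [32, -28, 0], [0, 0, 4]].
The requested entry is -64.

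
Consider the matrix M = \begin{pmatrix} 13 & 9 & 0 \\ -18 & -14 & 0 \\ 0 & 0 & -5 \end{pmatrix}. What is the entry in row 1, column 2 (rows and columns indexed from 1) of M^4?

-369

Characteristic polynomial: s^3 + 6s^2 - 15s - 100 = (s - 4)(s + 5)^2, so the eigenvalues are -5, -5, 4.
s=-5: eigenvector (1, -2, 1).
s=4: eigenvector (1, -1, 0).
s=-5: eigenvector (1, -2, 0).
P = [[1, 1, 1], [-2, -1, -2], [1, 0, 0]], D = diag(-5, 4, -5), P⁻¹ = [[0, 0, 1], [2, 1, 0], [-1, -1, -1]].
M⁴ = P·diag(625, 256, 625)·P⁻¹ = [[-113, -369, 0], [738, 994, 0], [0, 0, 625]].
The requested entry is -369.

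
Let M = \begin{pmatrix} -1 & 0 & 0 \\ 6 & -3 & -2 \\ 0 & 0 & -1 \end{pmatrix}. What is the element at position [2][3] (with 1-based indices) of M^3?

Characteristic polynomial: t^3 + 5t^2 + 7t + 3 = (t + 1)^2(t + 3), so the eigenvalues are -3, -1, -1.
t=-1: eigenvector (1, 3, 0).
t=-3: eigenvector (0, 1, 0).
t=-1: eigenvector (0, -1, 1).
P = [[1, 0, 0], [3, 1, -1], [0, 0, 1]], D = diag(-1, -3, -1), P⁻¹ = [[1, 0, 0], [-3, 1, 1], [0, 0, 1]].
M³ = P·diag(-1, -27, -1)·P⁻¹ = [[-1, 0, 0], [78, -27, -26], [0, 0, -1]].
The requested entry is -26.

-26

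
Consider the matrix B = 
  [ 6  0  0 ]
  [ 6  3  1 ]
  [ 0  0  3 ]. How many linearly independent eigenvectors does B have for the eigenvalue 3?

1

B − 3I = [[3, 0, 0], [6, 0, 1], [0, 0, 0]].
This matrix has rank 2, so its null space has dimension 3 − 2 = 1.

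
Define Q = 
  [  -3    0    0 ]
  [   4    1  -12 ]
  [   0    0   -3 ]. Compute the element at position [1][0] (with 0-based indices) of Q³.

28

Characteristic polynomial: s^3 + 5s^2 + 3s - 9 = (s - 1)(s + 3)^2, so the eigenvalues are -3, -3, 1.
s=-3: eigenvector (1, -1, 0).
s=1: eigenvector (0, 1, 0).
s=-3: eigenvector (-2, 5, 1).
P = [[1, 0, -2], [-1, 1, 5], [0, 0, 1]], D = diag(-3, 1, -3), P⁻¹ = [[1, 0, 2], [1, 1, -3], [0, 0, 1]].
Q³ = P·diag(-27, 1, -27)·P⁻¹ = [[-27, 0, 0], [28, 1, -84], [0, 0, -27]].
The requested entry is 28.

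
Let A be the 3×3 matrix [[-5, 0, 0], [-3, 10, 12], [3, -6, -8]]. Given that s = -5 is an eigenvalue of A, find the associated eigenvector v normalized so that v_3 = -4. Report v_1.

A + 5I = [[0, 0, 0], [-3, 15, 12], [3, -6, -3]].
Solving (A + 5I)v = 0 gives the eigenspace spanned by (4, 4, -4).
With v_3 = -4, v = (4, 4, -4), so v_1 = 4.

4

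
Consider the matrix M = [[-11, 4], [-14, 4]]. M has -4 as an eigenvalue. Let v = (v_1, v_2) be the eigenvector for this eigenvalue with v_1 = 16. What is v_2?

28

M + 4I = [[-7, 4], [-14, 8]].
Solving (M + 4I)v = 0 gives the eigenspace spanned by (16, 28).
With v_1 = 16, v = (16, 28), so v_2 = 28.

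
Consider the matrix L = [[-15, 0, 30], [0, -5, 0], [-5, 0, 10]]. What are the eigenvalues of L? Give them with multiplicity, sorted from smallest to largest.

-5, -5, 0

Characteristic polynomial: p(s) = s^3 + 10s^2 + 25s = s(s + 5)^2.
Roots (with multiplicity): -5, -5, 0.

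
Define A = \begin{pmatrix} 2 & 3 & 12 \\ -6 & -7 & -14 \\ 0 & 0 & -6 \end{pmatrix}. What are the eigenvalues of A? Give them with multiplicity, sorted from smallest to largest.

-6, -4, -1

Characteristic polynomial: p(r) = r^3 + 11r^2 + 34r + 24 = (r + 1)(r + 4)(r + 6).
Roots (with multiplicity): -6, -4, -1.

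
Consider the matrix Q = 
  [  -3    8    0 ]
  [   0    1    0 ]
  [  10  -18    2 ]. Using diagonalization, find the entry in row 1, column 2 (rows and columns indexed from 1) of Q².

-16

Characteristic polynomial: λ^3 - 7λ + 6 = (λ - 2)(λ - 1)(λ + 3), so the eigenvalues are -3, 1, 2.
λ=-3: eigenvector (1, 0, -2).
λ=1: eigenvector (2, 1, -2).
λ=2: eigenvector (0, 0, 1).
P = [[1, 2, 0], [0, 1, 0], [-2, -2, 1]], D = diag(-3, 1, 2), P⁻¹ = [[1, -2, 0], [0, 1, 0], [2, -2, 1]].
Q² = P·diag(9, 1, 4)·P⁻¹ = [[9, -16, 0], [0, 1, 0], [-10, 26, 4]].
The requested entry is -16.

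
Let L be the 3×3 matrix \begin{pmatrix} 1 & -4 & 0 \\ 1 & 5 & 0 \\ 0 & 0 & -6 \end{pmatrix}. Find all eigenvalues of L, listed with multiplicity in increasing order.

-6, 3, 3

Characteristic polynomial: p(λ) = λ^3 - 27λ + 54 = (λ - 3)^2(λ + 6).
Roots (with multiplicity): -6, 3, 3.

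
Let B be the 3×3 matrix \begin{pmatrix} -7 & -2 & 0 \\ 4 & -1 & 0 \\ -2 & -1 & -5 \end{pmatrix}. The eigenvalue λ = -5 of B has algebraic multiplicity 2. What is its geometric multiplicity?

1

B + 5I = [[-2, -2, 0], [4, 4, 0], [-2, -1, 0]].
This matrix has rank 2, so its null space has dimension 3 − 2 = 1.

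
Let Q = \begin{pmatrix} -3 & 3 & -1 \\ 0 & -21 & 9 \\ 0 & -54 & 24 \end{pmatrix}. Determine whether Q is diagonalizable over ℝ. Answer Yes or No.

Characteristic polynomial: p(s) = s^3 - 27s - 54 = (s - 6)(s + 3)^2.
s = -3 has algebraic multiplicity 2; rank(Q + 3I) = 2, so geometric multiplicity = 1.
Geometric multiplicity < algebraic multiplicity, so Q is not diagonalizable.

No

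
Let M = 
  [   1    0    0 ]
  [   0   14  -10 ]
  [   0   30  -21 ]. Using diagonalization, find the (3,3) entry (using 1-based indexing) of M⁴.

5181

Characteristic polynomial: t^3 + 6t^2 - t - 6 = (t - 1)(t + 1)(t + 6), so the eigenvalues are -6, -1, 1.
t=1: eigenvector (1, 0, 0).
t=-6: eigenvector (0, 1, 2).
t=-1: eigenvector (0, -2, -3).
P = [[1, 0, 0], [0, 1, -2], [0, 2, -3]], D = diag(1, -6, -1), P⁻¹ = [[1, 0, 0], [0, -3, 2], [0, -2, 1]].
M⁴ = P·diag(1, 1296, 1)·P⁻¹ = [[1, 0, 0], [0, -3884, 2590], [0, -7770, 5181]].
The requested entry is 5181.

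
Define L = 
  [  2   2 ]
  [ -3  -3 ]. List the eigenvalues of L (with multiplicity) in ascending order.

Characteristic polynomial: p(s) = s^2 + s = s(s + 1).
Roots (with multiplicity): -1, 0.

-1, 0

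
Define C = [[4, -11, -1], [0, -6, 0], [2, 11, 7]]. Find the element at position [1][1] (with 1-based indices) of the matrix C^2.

Characteristic polynomial: t^3 - 5t^2 - 36t + 180 = (t - 6)(t - 5)(t + 6), so the eigenvalues are -6, 5, 6.
t=-6: eigenvector (1, 1, -1).
t=6: eigenvector (-1, 0, 2).
t=5: eigenvector (-1, 0, 1).
P = [[1, -1, -1], [1, 0, 0], [-1, 2, 1]], D = diag(-6, 6, 5), P⁻¹ = [[0, 1, 0], [1, 0, 1], [-2, 1, -1]].
C² = P·diag(36, 36, 25)·P⁻¹ = [[14, 11, -11], [0, 36, 0], [22, -11, 47]].
The requested entry is 14.

14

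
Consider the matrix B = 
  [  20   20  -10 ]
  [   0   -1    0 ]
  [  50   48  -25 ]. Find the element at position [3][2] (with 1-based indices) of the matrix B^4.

-6248

Characteristic polynomial: t^3 + 6t^2 + 5t = t(t + 1)(t + 5), so the eigenvalues are -5, -1, 0.
t=-5: eigenvector (2, 0, 5).
t=-1: eigenvector (0, 1, 2).
t=0: eigenvector (1, 0, 2).
P = [[2, 0, 1], [0, 1, 0], [5, 2, 2]], D = diag(-5, -1, 0), P⁻¹ = [[-2, -2, 1], [0, 1, 0], [5, 4, -2]].
B⁴ = P·diag(625, 1, 0)·P⁻¹ = [[-2500, -2500, 1250], [0, 1, 0], [-6250, -6248, 3125]].
The requested entry is -6248.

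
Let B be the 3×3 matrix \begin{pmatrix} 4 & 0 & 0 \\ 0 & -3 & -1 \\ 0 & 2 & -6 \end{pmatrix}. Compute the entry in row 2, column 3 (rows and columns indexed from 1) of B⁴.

369

Characteristic polynomial: s^3 + 5s^2 - 16s - 80 = (s - 4)(s + 4)(s + 5), so the eigenvalues are -5, -4, 4.
s=4: eigenvector (1, 0, 0).
s=-5: eigenvector (0, -1, -2).
s=-4: eigenvector (0, 1, 1).
P = [[1, 0, 0], [0, -1, 1], [0, -2, 1]], D = diag(4, -5, -4), P⁻¹ = [[1, 0, 0], [0, 1, -1], [0, 2, -1]].
B⁴ = P·diag(256, 625, 256)·P⁻¹ = [[256, 0, 0], [0, -113, 369], [0, -738, 994]].
The requested entry is 369.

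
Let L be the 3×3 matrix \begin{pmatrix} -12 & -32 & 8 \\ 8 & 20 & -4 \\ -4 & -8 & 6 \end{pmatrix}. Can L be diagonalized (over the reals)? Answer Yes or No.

Yes

Characteristic polynomial: p(μ) = μ^3 - 14μ^2 + 64μ - 96 = (μ - 6)(μ - 4)^2.
μ = 4 has algebraic multiplicity 2; rank(L − 4I) = 1, so geometric multiplicity = 2.
Every eigenvalue has geometric = algebraic multiplicity, so L is diagonalizable.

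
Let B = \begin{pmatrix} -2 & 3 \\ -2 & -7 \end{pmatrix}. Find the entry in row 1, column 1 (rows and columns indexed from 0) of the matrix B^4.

1363

Characteristic polynomial: μ^2 + 9μ + 20 = (μ + 4)(μ + 5), so the eigenvalues are -5, -4.
μ=-4: eigenvector (3, -2).
μ=-5: eigenvector (-1, 1).
P = [[3, -1], [-2, 1]], D = diag(-4, -5), P⁻¹ = [[1, 1], [2, 3]].
B⁴ = P·diag(256, 625)·P⁻¹ = [[-482, -1107], [738, 1363]].
The requested entry is 1363.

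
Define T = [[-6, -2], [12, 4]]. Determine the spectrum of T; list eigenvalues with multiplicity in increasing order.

-2, 0

Characteristic polynomial: p(μ) = μ^2 + 2μ = μ(μ + 2).
Roots (with multiplicity): -2, 0.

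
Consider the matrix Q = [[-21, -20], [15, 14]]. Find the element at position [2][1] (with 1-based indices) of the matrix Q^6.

Characteristic polynomial: t^2 + 7t + 6 = (t + 1)(t + 6), so the eigenvalues are -6, -1.
t=-1: eigenvector (-1, 1).
t=-6: eigenvector (4, -3).
P = [[-1, 4], [1, -3]], D = diag(-1, -6), P⁻¹ = [[3, 4], [1, 1]].
Q⁶ = P·diag(1, 46656)·P⁻¹ = [[186621, 186620], [-139965, -139964]].
The requested entry is -139965.

-139965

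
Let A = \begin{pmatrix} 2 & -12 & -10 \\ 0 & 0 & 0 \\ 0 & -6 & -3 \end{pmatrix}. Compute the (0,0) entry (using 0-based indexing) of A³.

8

Characteristic polynomial: s^3 + s^2 - 6s = s(s - 2)(s + 3), so the eigenvalues are -3, 0, 2.
s=2: eigenvector (1, 0, 0).
s=-3: eigenvector (2, 0, 1).
s=0: eigenvector (-4, 1, -2).
P = [[1, 2, -4], [0, 0, 1], [0, 1, -2]], D = diag(2, -3, 0), P⁻¹ = [[1, 0, -2], [0, 2, 1], [0, 1, 0]].
A³ = P·diag(8, -27, 0)·P⁻¹ = [[8, -108, -70], [0, 0, 0], [0, -54, -27]].
The requested entry is 8.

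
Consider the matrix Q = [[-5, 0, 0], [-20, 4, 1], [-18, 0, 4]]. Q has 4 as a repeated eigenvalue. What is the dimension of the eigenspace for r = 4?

Q − 4I = [[-9, 0, 0], [-20, 0, 1], [-18, 0, 0]].
This matrix has rank 2, so its null space has dimension 3 − 2 = 1.

1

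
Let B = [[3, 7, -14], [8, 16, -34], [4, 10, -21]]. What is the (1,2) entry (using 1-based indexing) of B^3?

91

Characteristic polynomial: r^3 + 2r^2 - 11r - 12 = (r - 3)(r + 1)(r + 4), so the eigenvalues are -4, -1, 3.
r=-1: eigenvector (0, 2, 1).
r=-4: eigenvector (-1, -3, -2).
r=3: eigenvector (1, 2, 1).
P = [[0, -1, 1], [2, -3, 2], [1, -2, 1]], D = diag(-1, -4, 3), P⁻¹ = [[-1, 1, -1], [0, 1, -2], [1, 1, -2]].
B³ = P·diag(-1, -64, 27)·P⁻¹ = [[27, 91, -182], [56, 244, -490], [28, 154, -309]].
The requested entry is 91.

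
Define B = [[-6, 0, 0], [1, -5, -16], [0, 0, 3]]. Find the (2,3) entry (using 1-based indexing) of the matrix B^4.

Characteristic polynomial: r^3 + 8r^2 - 3r - 90 = (r - 3)(r + 5)(r + 6), so the eigenvalues are -6, -5, 3.
r=3: eigenvector (0, -2, 1).
r=-5: eigenvector (0, 1, 0).
r=-6: eigenvector (1, -1, 0).
P = [[0, 0, 1], [-2, 1, -1], [1, 0, 0]], D = diag(3, -5, -6), P⁻¹ = [[0, 0, 1], [1, 1, 2], [1, 0, 0]].
B⁴ = P·diag(81, 625, 1296)·P⁻¹ = [[1296, 0, 0], [-671, 625, 1088], [0, 0, 81]].
The requested entry is 1088.

1088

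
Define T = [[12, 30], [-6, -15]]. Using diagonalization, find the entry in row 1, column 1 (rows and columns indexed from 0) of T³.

Characteristic polynomial: r^2 + 3r = r(r + 3), so the eigenvalues are -3, 0.
r=0: eigenvector (5, -2).
r=-3: eigenvector (-2, 1).
P = [[5, -2], [-2, 1]], D = diag(0, -3), P⁻¹ = [[1, 2], [2, 5]].
T³ = P·diag(0, -27)·P⁻¹ = [[108, 270], [-54, -135]].
The requested entry is -135.

-135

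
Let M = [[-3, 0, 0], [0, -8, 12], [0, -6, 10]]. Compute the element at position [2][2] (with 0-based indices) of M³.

Characteristic polynomial: μ^3 + μ^2 - 14μ - 24 = (μ - 4)(μ + 2)(μ + 3), so the eigenvalues are -3, -2, 4.
μ=-3: eigenvector (1, 0, 0).
μ=-2: eigenvector (0, 2, 1).
μ=4: eigenvector (0, 1, 1).
P = [[1, 0, 0], [0, 2, 1], [0, 1, 1]], D = diag(-3, -2, 4), P⁻¹ = [[1, 0, 0], [0, 1, -1], [0, -1, 2]].
M³ = P·diag(-27, -8, 64)·P⁻¹ = [[-27, 0, 0], [0, -80, 144], [0, -72, 136]].
The requested entry is 136.

136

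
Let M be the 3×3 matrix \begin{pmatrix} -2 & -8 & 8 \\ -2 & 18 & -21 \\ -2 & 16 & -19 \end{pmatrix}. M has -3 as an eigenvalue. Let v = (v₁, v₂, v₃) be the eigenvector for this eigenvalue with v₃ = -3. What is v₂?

M + 3I = [[1, -8, 8], [-2, 21, -21], [-2, 16, -16]].
Solving (M + 3I)v = 0 gives the eigenspace spanned by (0, -3, -3).
With v₃ = -3, v = (0, -3, -3), so v₂ = -3.

-3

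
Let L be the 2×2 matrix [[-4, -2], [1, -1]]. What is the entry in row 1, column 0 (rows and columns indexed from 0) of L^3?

Characteristic polynomial: r^2 + 5r + 6 = (r + 2)(r + 3), so the eigenvalues are -3, -2.
r=-2: eigenvector (1, -1).
r=-3: eigenvector (2, -1).
P = [[1, 2], [-1, -1]], D = diag(-2, -3), P⁻¹ = [[-1, -2], [1, 1]].
L³ = P·diag(-8, -27)·P⁻¹ = [[-46, -38], [19, 11]].
The requested entry is 19.

19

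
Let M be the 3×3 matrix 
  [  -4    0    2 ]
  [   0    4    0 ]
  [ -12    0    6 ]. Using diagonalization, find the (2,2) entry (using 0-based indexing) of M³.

24

Characteristic polynomial: t^3 - 6t^2 + 8t = t(t - 4)(t - 2), so the eigenvalues are 0, 2, 4.
t=0: eigenvector (1, 0, 2).
t=4: eigenvector (0, 1, 0).
t=2: eigenvector (1, 0, 3).
P = [[1, 0, 1], [0, 1, 0], [2, 0, 3]], D = diag(0, 4, 2), P⁻¹ = [[3, 0, -1], [0, 1, 0], [-2, 0, 1]].
M³ = P·diag(0, 64, 8)·P⁻¹ = [[-16, 0, 8], [0, 64, 0], [-48, 0, 24]].
The requested entry is 24.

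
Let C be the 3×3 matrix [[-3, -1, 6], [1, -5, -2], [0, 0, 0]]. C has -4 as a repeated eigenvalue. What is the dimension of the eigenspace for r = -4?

C + 4I = [[1, -1, 6], [1, -1, -2], [0, 0, 4]].
This matrix has rank 2, so its null space has dimension 3 − 2 = 1.

1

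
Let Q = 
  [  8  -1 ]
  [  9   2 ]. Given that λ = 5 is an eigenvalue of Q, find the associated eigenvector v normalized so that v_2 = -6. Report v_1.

Q − 5I = [[3, -1], [9, -3]].
Solving (Q − 5I)v = 0 gives the eigenspace spanned by (-2, -6).
With v_2 = -6, v = (-2, -6), so v_1 = -2.

-2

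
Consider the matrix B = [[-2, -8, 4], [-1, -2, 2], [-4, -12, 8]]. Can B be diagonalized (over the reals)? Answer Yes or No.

Characteristic polynomial: p(s) = s^3 - 4s^2 + 4s = s(s - 2)^2.
s = 2 has algebraic multiplicity 2; rank(B − 2I) = 2, so geometric multiplicity = 1.
Geometric multiplicity < algebraic multiplicity, so B is not diagonalizable.

No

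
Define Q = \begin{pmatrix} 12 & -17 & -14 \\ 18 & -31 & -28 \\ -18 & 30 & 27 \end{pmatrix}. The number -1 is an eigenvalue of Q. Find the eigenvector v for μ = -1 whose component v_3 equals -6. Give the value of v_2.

Q + 1I = [[13, -17, -14], [18, -30, -28], [-18, 30, 28]].
Solving (Q + 1I)v = 0 gives the eigenspace spanned by (4, 8, -6).
With v_3 = -6, v = (4, 8, -6), so v_2 = 8.

8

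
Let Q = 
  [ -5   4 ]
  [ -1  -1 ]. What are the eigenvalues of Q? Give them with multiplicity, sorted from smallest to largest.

-3, -3

Characteristic polynomial: p(μ) = μ^2 + 6μ + 9 = (μ + 3)^2.
Roots (with multiplicity): -3, -3.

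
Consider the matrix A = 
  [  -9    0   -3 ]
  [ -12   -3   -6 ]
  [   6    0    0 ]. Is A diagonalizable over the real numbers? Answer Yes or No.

Yes

Characteristic polynomial: p(r) = r^3 + 12r^2 + 45r + 54 = (r + 3)^2(r + 6).
r = -3 has algebraic multiplicity 2; rank(A + 3I) = 1, so geometric multiplicity = 2.
Every eigenvalue has geometric = algebraic multiplicity, so A is diagonalizable.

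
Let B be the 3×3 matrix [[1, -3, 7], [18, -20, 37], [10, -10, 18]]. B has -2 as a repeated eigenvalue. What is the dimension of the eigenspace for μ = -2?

B + 2I = [[3, -3, 7], [18, -18, 37], [10, -10, 20]].
This matrix has rank 2, so its null space has dimension 3 − 2 = 1.

1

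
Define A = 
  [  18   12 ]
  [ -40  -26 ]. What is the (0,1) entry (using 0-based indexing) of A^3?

624

Characteristic polynomial: λ^2 + 8λ + 12 = (λ + 2)(λ + 6), so the eigenvalues are -6, -2.
λ=-6: eigenvector (1, -2).
λ=-2: eigenvector (3, -5).
P = [[1, 3], [-2, -5]], D = diag(-6, -2), P⁻¹ = [[-5, -3], [2, 1]].
A³ = P·diag(-216, -8)·P⁻¹ = [[1032, 624], [-2080, -1256]].
The requested entry is 624.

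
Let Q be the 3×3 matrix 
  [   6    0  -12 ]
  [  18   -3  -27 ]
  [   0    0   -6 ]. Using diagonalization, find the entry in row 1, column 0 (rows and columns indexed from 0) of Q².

Characteristic polynomial: μ^3 + 3μ^2 - 36μ - 108 = (μ - 6)(μ + 3)(μ + 6), so the eigenvalues are -6, -3, 6.
μ=6: eigenvector (1, 2, 0).
μ=-3: eigenvector (0, 1, 0).
μ=-6: eigenvector (1, 3, 1).
P = [[1, 0, 1], [2, 1, 3], [0, 0, 1]], D = diag(6, -3, -6), P⁻¹ = [[1, 0, -1], [-2, 1, -1], [0, 0, 1]].
Q² = P·diag(36, 9, 36)·P⁻¹ = [[36, 0, 0], [54, 9, 27], [0, 0, 36]].
The requested entry is 54.

54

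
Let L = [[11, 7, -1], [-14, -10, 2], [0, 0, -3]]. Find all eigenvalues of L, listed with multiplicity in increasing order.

Characteristic polynomial: p(t) = t^3 + 2t^2 - 15t - 36 = (t - 4)(t + 3)^2.
Roots (with multiplicity): -3, -3, 4.

-3, -3, 4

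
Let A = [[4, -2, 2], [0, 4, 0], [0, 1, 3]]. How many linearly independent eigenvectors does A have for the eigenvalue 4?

2

A − 4I = [[0, -2, 2], [0, 0, 0], [0, 1, -1]].
This matrix has rank 1, so its null space has dimension 3 − 1 = 2.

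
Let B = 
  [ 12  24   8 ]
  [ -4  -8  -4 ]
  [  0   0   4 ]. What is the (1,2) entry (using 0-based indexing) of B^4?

Characteristic polynomial: t^3 - 8t^2 + 16t = t(t - 4)^2, so the eigenvalues are 0, 4, 4.
t=4: eigenvector (3, -1, 0).
t=4: eigenvector (2, -1, 1).
t=0: eigenvector (-2, 1, 0).
P = [[3, 2, -2], [-1, -1, 1], [0, 1, 0]], D = diag(4, 4, 0), P⁻¹ = [[1, 2, 0], [0, 0, 1], [1, 3, 1]].
B⁴ = P·diag(256, 256, 0)·P⁻¹ = [[768, 1536, 512], [-256, -512, -256], [0, 0, 256]].
The requested entry is -256.

-256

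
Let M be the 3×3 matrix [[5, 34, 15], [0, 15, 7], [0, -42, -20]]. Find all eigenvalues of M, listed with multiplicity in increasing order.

Characteristic polynomial: p(r) = r^3 - 31r + 30 = (r - 5)(r - 1)(r + 6).
Roots (with multiplicity): -6, 1, 5.

-6, 1, 5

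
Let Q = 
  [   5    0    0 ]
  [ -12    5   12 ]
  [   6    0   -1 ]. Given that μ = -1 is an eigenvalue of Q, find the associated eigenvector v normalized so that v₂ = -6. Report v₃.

Q + 1I = [[6, 0, 0], [-12, 6, 12], [6, 0, 0]].
Solving (Q + 1I)v = 0 gives the eigenspace spanned by (0, -6, 3).
With v₂ = -6, v = (0, -6, 3), so v₃ = 3.

3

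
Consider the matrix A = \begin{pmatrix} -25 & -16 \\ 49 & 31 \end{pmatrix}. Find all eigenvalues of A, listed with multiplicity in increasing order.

Characteristic polynomial: p(r) = r^2 - 6r + 9 = (r - 3)^2.
Roots (with multiplicity): 3, 3.

3, 3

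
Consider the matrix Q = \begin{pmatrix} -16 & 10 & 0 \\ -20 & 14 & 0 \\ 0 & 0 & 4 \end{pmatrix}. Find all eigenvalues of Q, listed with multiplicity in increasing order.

Characteristic polynomial: p(s) = s^3 - 2s^2 - 32s + 96 = (s - 4)^2(s + 6).
Roots (with multiplicity): -6, 4, 4.

-6, 4, 4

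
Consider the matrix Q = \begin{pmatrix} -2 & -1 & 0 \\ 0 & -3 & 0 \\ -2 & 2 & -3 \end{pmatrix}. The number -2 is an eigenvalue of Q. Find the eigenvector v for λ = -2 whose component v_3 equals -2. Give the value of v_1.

1

Q + 2I = [[0, -1, 0], [0, -1, 0], [-2, 2, -1]].
Solving (Q + 2I)v = 0 gives the eigenspace spanned by (1, 0, -2).
With v_3 = -2, v = (1, 0, -2), so v_1 = 1.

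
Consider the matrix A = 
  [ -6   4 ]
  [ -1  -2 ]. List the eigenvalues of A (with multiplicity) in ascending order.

Characteristic polynomial: p(t) = t^2 + 8t + 16 = (t + 4)^2.
Roots (with multiplicity): -4, -4.

-4, -4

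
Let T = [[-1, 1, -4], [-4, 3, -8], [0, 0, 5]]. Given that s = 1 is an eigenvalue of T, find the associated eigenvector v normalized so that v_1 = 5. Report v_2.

T − 1I = [[-2, 1, -4], [-4, 2, -8], [0, 0, 4]].
Solving (T − 1I)v = 0 gives the eigenspace spanned by (5, 10, 0).
With v_1 = 5, v = (5, 10, 0), so v_2 = 10.

10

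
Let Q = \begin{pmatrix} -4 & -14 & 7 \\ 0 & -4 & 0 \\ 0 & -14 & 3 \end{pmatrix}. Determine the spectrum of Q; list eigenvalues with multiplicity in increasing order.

-4, -4, 3

Characteristic polynomial: p(t) = t^3 + 5t^2 - 8t - 48 = (t - 3)(t + 4)^2.
Roots (with multiplicity): -4, -4, 3.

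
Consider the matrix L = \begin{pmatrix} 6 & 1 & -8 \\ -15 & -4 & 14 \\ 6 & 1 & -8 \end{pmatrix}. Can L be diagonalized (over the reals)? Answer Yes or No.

Characteristic polynomial: p(t) = t^3 + 6t^2 + 9t = t(t + 3)^2.
t = -3 has algebraic multiplicity 2; rank(L + 3I) = 2, so geometric multiplicity = 1.
Geometric multiplicity < algebraic multiplicity, so L is not diagonalizable.

No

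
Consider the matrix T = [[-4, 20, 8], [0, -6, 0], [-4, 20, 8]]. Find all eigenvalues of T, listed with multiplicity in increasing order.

Characteristic polynomial: p(r) = r^3 + 2r^2 - 24r = r(r - 4)(r + 6).
Roots (with multiplicity): -6, 0, 4.

-6, 0, 4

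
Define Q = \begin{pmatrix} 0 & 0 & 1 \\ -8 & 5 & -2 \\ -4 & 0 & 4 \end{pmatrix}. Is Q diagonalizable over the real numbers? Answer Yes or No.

Characteristic polynomial: p(λ) = λ^3 - 9λ^2 + 24λ - 20 = (λ - 5)(λ - 2)^2.
λ = 2 has algebraic multiplicity 2; rank(Q − 2I) = 2, so geometric multiplicity = 1.
Geometric multiplicity < algebraic multiplicity, so Q is not diagonalizable.

No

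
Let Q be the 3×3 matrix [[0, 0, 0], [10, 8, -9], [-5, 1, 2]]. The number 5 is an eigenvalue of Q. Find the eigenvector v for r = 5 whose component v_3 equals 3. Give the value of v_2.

9

Q − 5I = [[-5, 0, 0], [10, 3, -9], [-5, 1, -3]].
Solving (Q − 5I)v = 0 gives the eigenspace spanned by (0, 9, 3).
With v_3 = 3, v = (0, 9, 3), so v_2 = 9.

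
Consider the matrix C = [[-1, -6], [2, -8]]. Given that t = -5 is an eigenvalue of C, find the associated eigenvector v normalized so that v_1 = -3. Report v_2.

-2

C + 5I = [[4, -6], [2, -3]].
Solving (C + 5I)v = 0 gives the eigenspace spanned by (-3, -2).
With v_1 = -3, v = (-3, -2), so v_2 = -2.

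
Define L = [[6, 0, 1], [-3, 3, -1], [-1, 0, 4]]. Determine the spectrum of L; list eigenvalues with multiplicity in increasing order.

3, 5, 5

Characteristic polynomial: p(μ) = μ^3 - 13μ^2 + 55μ - 75 = (μ - 5)^2(μ - 3).
Roots (with multiplicity): 3, 5, 5.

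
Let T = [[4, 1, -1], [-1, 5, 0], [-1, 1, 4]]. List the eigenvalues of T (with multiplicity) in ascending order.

Characteristic polynomial: p(s) = s^3 - 13s^2 + 56s - 80 = (s - 5)(s - 4)^2.
Roots (with multiplicity): 4, 4, 5.

4, 4, 5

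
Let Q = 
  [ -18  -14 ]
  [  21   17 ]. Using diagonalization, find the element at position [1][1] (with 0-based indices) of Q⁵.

Characteristic polynomial: t^2 + t - 12 = (t - 3)(t + 4), so the eigenvalues are -4, 3.
t=3: eigenvector (-2, 3).
t=-4: eigenvector (1, -1).
P = [[-2, 1], [3, -1]], D = diag(3, -4), P⁻¹ = [[1, 1], [3, 2]].
Q⁵ = P·diag(243, -1024)·P⁻¹ = [[-3558, -2534], [3801, 2777]].
The requested entry is 2777.

2777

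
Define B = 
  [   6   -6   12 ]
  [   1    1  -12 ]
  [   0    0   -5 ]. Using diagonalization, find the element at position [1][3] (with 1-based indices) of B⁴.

Characteristic polynomial: s^3 - 2s^2 - 23s + 60 = (s - 4)(s - 3)(s + 5), so the eigenvalues are -5, 3, 4.
s=-5: eigenvector (0, 2, 1).
s=3: eigenvector (2, 1, 0).
s=4: eigenvector (3, 1, 0).
P = [[0, 2, 3], [2, 1, 1], [1, 0, 0]], D = diag(-5, 3, 4), P⁻¹ = [[0, 0, 1], [-1, 3, -6], [1, -2, 4]].
B⁴ = P·diag(625, 81, 256)·P⁻¹ = [[606, -1050, 2100], [175, -269, 1788], [0, 0, 625]].
The requested entry is 2100.

2100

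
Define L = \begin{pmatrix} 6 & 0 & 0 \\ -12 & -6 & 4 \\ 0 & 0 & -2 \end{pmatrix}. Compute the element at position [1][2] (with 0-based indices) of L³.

208

Characteristic polynomial: λ^3 + 2λ^2 - 36λ - 72 = (λ - 6)(λ + 2)(λ + 6), so the eigenvalues are -6, -2, 6.
λ=6: eigenvector (1, -1, 0).
λ=-6: eigenvector (0, 1, 0).
λ=-2: eigenvector (0, 1, 1).
P = [[1, 0, 0], [-1, 1, 1], [0, 0, 1]], D = diag(6, -6, -2), P⁻¹ = [[1, 0, 0], [1, 1, -1], [0, 0, 1]].
L³ = P·diag(216, -216, -8)·P⁻¹ = [[216, 0, 0], [-432, -216, 208], [0, 0, -8]].
The requested entry is 208.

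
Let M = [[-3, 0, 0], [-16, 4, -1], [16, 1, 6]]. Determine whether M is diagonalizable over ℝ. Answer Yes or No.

Characteristic polynomial: p(λ) = λ^3 - 7λ^2 - 5λ + 75 = (λ - 5)^2(λ + 3).
λ = 5 has algebraic multiplicity 2; rank(M − 5I) = 2, so geometric multiplicity = 1.
Geometric multiplicity < algebraic multiplicity, so M is not diagonalizable.

No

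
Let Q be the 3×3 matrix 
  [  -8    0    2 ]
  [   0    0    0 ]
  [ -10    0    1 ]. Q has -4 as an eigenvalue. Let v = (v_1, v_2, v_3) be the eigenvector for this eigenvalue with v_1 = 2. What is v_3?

4

Q + 4I = [[-4, 0, 2], [0, 4, 0], [-10, 0, 5]].
Solving (Q + 4I)v = 0 gives the eigenspace spanned by (2, 0, 4).
With v_1 = 2, v = (2, 0, 4), so v_3 = 4.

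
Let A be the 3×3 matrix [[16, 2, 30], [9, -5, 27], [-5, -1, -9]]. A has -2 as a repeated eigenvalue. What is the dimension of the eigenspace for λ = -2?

A + 2I = [[18, 2, 30], [9, -3, 27], [-5, -1, -7]].
This matrix has rank 2, so its null space has dimension 3 − 2 = 1.

1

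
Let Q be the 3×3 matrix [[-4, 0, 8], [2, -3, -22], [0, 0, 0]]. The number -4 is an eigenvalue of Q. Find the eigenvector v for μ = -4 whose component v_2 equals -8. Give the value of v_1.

Q + 4I = [[0, 0, 8], [2, 1, -22], [0, 0, 4]].
Solving (Q + 4I)v = 0 gives the eigenspace spanned by (4, -8, 0).
With v_2 = -8, v = (4, -8, 0), so v_1 = 4.

4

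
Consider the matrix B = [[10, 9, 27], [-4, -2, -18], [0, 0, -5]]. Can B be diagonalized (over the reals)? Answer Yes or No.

No

Characteristic polynomial: p(λ) = λ^3 - 3λ^2 - 24λ + 80 = (λ - 4)^2(λ + 5).
λ = 4 has algebraic multiplicity 2; rank(B − 4I) = 2, so geometric multiplicity = 1.
Geometric multiplicity < algebraic multiplicity, so B is not diagonalizable.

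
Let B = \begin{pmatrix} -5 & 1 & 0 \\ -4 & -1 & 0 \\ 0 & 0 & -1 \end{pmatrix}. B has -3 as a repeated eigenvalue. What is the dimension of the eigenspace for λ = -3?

B + 3I = [[-2, 1, 0], [-4, 2, 0], [0, 0, 2]].
This matrix has rank 2, so its null space has dimension 3 − 2 = 1.

1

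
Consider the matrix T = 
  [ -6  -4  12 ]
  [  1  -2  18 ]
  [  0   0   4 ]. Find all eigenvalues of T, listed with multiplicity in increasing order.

Characteristic polynomial: p(s) = s^3 + 4s^2 - 16s - 64 = (s - 4)(s + 4)^2.
Roots (with multiplicity): -4, -4, 4.

-4, -4, 4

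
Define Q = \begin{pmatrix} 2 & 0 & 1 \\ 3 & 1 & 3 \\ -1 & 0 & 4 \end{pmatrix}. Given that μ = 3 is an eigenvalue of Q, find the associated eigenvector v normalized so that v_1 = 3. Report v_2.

9

Q − 3I = [[-1, 0, 1], [3, -2, 3], [-1, 0, 1]].
Solving (Q − 3I)v = 0 gives the eigenspace spanned by (3, 9, 3).
With v_1 = 3, v = (3, 9, 3), so v_2 = 9.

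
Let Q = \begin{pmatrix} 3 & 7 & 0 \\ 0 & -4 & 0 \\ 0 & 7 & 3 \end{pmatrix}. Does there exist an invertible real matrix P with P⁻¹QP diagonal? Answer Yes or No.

Yes

Characteristic polynomial: p(μ) = μ^3 - 2μ^2 - 15μ + 36 = (μ - 3)^2(μ + 4).
μ = 3 has algebraic multiplicity 2; rank(Q − 3I) = 1, so geometric multiplicity = 2.
Every eigenvalue has geometric = algebraic multiplicity, so Q is diagonalizable.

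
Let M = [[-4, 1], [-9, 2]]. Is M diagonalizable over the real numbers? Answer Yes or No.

Characteristic polynomial: p(t) = t^2 + 2t + 1 = (t + 1)^2.
t = -1 has algebraic multiplicity 2; rank(M + 1I) = 1, so geometric multiplicity = 1.
Geometric multiplicity < algebraic multiplicity, so M is not diagonalizable.

No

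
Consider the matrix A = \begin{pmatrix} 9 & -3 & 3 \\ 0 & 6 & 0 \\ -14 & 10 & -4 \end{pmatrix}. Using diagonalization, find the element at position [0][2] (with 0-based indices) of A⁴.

Characteristic polynomial: λ^3 - 11λ^2 + 36λ - 36 = (λ - 6)(λ - 3)(λ - 2), so the eigenvalues are 2, 3, 6.
λ=3: eigenvector (1, 0, -2).
λ=6: eigenvector (0, 1, 1).
λ=2: eigenvector (-3, 0, 7).
P = [[1, 0, -3], [0, 1, 0], [-2, 1, 7]], D = diag(3, 6, 2), P⁻¹ = [[7, -3, 3], [0, 1, 0], [2, -1, 1]].
A⁴ = P·diag(81, 1296, 16)·P⁻¹ = [[471, -195, 195], [0, 1296, 0], [-910, 1670, -374]].
The requested entry is 195.

195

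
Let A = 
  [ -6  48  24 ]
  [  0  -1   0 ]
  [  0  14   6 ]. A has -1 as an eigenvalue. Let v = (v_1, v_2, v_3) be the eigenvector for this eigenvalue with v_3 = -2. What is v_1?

A + 1I = [[-5, 48, 24], [0, 0, 0], [0, 14, 7]].
Solving (A + 1I)v = 0 gives the eigenspace spanned by (0, 1, -2).
With v_3 = -2, v = (0, 1, -2), so v_1 = 0.

0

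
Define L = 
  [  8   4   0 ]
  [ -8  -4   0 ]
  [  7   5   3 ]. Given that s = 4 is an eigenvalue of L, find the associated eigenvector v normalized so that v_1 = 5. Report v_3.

10

L − 4I = [[4, 4, 0], [-8, -8, 0], [7, 5, -1]].
Solving (L − 4I)v = 0 gives the eigenspace spanned by (5, -5, 10).
With v_1 = 5, v = (5, -5, 10), so v_3 = 10.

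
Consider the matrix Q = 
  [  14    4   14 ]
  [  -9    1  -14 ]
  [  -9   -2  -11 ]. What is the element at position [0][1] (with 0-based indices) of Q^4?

1088

Characteristic polynomial: r^3 - 4r^2 - 17r + 60 = (r - 5)(r - 3)(r + 4), so the eigenvalues are -4, 3, 5.
r=5: eigenvector (2, -1, -1).
r=-4: eigenvector (-1, 1, 1).
r=3: eigenvector (2, -2, -1).
P = [[2, -1, 2], [-1, 1, -2], [-1, 1, -1]], D = diag(5, -4, 3), P⁻¹ = [[1, 1, 0], [1, 0, 2], [0, -1, 1]].
Q⁴ = P·diag(625, 256, 81)·P⁻¹ = [[994, 1088, -350], [-369, -463, 350], [-369, -544, 431]].
The requested entry is 1088.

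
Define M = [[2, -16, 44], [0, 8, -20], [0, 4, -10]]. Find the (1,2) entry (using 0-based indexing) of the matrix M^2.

40

Characteristic polynomial: r^3 - 4r = r(r - 2)(r + 2), so the eigenvalues are -2, 0, 2.
r=2: eigenvector (1, 0, 0).
r=0: eigenvector (-4, 5, 2).
r=-2: eigenvector (-3, 2, 1).
P = [[1, -4, -3], [0, 5, 2], [0, 2, 1]], D = diag(2, 0, -2), P⁻¹ = [[1, -2, 7], [0, 1, -2], [0, -2, 5]].
M² = P·diag(4, 0, 4)·P⁻¹ = [[4, 16, -32], [0, -16, 40], [0, -8, 20]].
The requested entry is 40.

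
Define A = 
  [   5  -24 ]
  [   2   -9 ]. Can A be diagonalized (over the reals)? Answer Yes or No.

Yes

Characteristic polynomial: p(r) = r^2 + 4r + 3 = (r + 1)(r + 3).
All 2 eigenvalues are distinct, so A is diagonalizable.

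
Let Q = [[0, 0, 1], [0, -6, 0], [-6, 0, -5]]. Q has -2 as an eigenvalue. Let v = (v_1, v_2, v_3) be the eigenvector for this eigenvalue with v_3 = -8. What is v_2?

0

Q + 2I = [[2, 0, 1], [0, -4, 0], [-6, 0, -3]].
Solving (Q + 2I)v = 0 gives the eigenspace spanned by (4, 0, -8).
With v_3 = -8, v = (4, 0, -8), so v_2 = 0.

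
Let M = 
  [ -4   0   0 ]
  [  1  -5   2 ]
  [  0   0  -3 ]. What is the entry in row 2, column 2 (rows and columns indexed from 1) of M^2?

Characteristic polynomial: λ^3 + 12λ^2 + 47λ + 60 = (λ + 3)(λ + 4)(λ + 5), so the eigenvalues are -5, -4, -3.
λ=-4: eigenvector (1, 1, 0).
λ=-5: eigenvector (0, 1, 0).
λ=-3: eigenvector (0, 1, 1).
P = [[1, 0, 0], [1, 1, 1], [0, 0, 1]], D = diag(-4, -5, -3), P⁻¹ = [[1, 0, 0], [-1, 1, -1], [0, 0, 1]].
M² = P·diag(16, 25, 9)·P⁻¹ = [[16, 0, 0], [-9, 25, -16], [0, 0, 9]].
The requested entry is 25.

25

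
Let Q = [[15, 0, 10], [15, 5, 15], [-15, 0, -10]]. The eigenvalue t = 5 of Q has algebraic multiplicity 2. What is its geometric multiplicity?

2

Q − 5I = [[10, 0, 10], [15, 0, 15], [-15, 0, -15]].
This matrix has rank 1, so its null space has dimension 3 − 1 = 2.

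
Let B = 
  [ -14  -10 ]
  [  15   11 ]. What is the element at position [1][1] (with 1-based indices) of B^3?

Characteristic polynomial: r^2 + 3r - 4 = (r - 1)(r + 4), so the eigenvalues are -4, 1.
r=-4: eigenvector (-1, 1).
r=1: eigenvector (-2, 3).
P = [[-1, -2], [1, 3]], D = diag(-4, 1), P⁻¹ = [[-3, -2], [1, 1]].
B³ = P·diag(-64, 1)·P⁻¹ = [[-194, -130], [195, 131]].
The requested entry is -194.

-194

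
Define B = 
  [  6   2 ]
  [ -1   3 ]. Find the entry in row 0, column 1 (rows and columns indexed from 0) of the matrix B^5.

4202

Characteristic polynomial: λ^2 - 9λ + 20 = (λ - 5)(λ - 4), so the eigenvalues are 4, 5.
λ=5: eigenvector (2, -1).
λ=4: eigenvector (-1, 1).
P = [[2, -1], [-1, 1]], D = diag(5, 4), P⁻¹ = [[1, 1], [1, 2]].
B⁵ = P·diag(3125, 1024)·P⁻¹ = [[5226, 4202], [-2101, -1077]].
The requested entry is 4202.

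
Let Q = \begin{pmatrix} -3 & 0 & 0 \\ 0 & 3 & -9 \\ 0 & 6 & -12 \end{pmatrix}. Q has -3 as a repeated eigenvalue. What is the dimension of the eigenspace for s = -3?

2

Q + 3I = [[0, 0, 0], [0, 6, -9], [0, 6, -9]].
This matrix has rank 1, so its null space has dimension 3 − 1 = 2.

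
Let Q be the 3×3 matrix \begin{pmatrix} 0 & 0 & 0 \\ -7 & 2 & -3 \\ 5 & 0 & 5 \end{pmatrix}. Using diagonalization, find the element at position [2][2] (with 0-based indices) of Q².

25

Characteristic polynomial: s^3 - 7s^2 + 10s = s(s - 5)(s - 2), so the eigenvalues are 0, 2, 5.
s=0: eigenvector (1, 2, -1).
s=2: eigenvector (0, 1, 0).
s=5: eigenvector (0, -1, 1).
P = [[1, 0, 0], [2, 1, -1], [-1, 0, 1]], D = diag(0, 2, 5), P⁻¹ = [[1, 0, 0], [-1, 1, 1], [1, 0, 1]].
Q² = P·diag(0, 4, 25)·P⁻¹ = [[0, 0, 0], [-29, 4, -21], [25, 0, 25]].
The requested entry is 25.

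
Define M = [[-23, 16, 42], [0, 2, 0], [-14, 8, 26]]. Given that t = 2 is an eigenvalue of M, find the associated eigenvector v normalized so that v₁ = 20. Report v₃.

M − 2I = [[-25, 16, 42], [0, 0, 0], [-14, 8, 24]].
Solving (M − 2I)v = 0 gives the eigenspace spanned by (20, 5, 10).
With v₁ = 20, v = (20, 5, 10), so v₃ = 10.

10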